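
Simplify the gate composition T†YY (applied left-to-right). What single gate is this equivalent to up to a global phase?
T†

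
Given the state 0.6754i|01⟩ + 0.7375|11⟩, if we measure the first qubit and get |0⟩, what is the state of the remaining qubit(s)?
i|1⟩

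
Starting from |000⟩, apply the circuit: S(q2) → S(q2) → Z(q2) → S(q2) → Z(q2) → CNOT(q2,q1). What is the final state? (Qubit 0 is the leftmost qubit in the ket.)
|000⟩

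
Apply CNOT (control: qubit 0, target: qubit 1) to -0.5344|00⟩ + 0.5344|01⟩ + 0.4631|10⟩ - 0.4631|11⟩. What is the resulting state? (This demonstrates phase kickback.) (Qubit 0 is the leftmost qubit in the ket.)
-0.5344|00⟩ + 0.5344|01⟩ - 0.4631|10⟩ + 0.4631|11⟩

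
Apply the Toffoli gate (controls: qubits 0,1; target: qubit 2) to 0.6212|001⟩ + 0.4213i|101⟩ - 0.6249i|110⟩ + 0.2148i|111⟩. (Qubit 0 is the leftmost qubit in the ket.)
0.6212|001⟩ + 0.4213i|101⟩ + 0.2148i|110⟩ - 0.6249i|111⟩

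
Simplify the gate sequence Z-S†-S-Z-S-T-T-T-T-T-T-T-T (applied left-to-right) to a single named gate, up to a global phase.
S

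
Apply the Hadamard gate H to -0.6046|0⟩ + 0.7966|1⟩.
0.1358|0⟩ - 0.9908|1⟩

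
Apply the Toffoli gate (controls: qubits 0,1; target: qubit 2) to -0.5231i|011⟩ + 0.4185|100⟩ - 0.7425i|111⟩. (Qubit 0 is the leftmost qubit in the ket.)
-0.5231i|011⟩ + 0.4185|100⟩ - 0.7425i|110⟩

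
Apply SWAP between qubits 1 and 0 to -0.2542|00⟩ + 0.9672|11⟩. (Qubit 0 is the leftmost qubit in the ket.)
-0.2542|00⟩ + 0.9672|11⟩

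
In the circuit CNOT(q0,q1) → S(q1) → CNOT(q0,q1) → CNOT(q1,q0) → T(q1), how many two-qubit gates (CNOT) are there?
3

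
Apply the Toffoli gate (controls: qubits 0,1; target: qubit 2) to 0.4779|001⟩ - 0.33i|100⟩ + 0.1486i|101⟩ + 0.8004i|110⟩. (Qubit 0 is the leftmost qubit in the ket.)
0.4779|001⟩ - 0.33i|100⟩ + 0.1486i|101⟩ + 0.8004i|111⟩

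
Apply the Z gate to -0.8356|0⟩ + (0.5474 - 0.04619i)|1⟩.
-0.8356|0⟩ + (-0.5474 + 0.04619i)|1⟩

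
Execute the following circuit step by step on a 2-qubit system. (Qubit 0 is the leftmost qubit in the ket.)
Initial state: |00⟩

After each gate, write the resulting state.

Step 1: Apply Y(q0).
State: i|10⟩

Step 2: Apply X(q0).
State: i|00⟩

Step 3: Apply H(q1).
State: (1/√2)i|00⟩ + (1/√2)i|01⟩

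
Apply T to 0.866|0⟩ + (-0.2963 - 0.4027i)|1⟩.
0.866|0⟩ + (0.07524 - 0.4943i)|1⟩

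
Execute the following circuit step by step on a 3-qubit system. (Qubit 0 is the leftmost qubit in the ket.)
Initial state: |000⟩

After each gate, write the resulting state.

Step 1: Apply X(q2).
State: |001⟩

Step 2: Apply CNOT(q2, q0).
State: |101⟩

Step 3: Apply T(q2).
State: (1/√2 + (1/√2)i)|101⟩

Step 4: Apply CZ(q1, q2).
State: (1/√2 + (1/√2)i)|101⟩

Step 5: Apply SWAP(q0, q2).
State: (1/√2 + (1/√2)i)|101⟩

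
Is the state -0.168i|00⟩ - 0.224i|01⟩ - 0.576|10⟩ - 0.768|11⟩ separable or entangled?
Separable

Writing the state as a|00⟩ + b|01⟩ + c|10⟩ + d|11⟩, it is a product state iff ad − bc = 0.
Here (a, b, c, d) = (-0.168i, -0.224i, -0.576, -0.768): ad − bc = (-0.168i)(-0.768) − (-0.224i)(-0.576) = 0, so the state is separable.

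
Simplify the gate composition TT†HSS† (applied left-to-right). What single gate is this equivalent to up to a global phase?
H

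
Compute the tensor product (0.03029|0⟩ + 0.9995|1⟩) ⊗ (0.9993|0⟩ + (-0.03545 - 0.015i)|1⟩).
0.03027|00⟩ + (-0.001074 - 0.0004544i)|01⟩ + 0.9988|10⟩ + (-0.03543 - 0.01499i)|11⟩

amp(|b₁b₂…⟩) = product of the factor amplitudes for bits b₁, b₂, …; only kets whose every factor amplitude is nonzero survive.
|00⟩: (0.03029)(0.9993) = 0.03027
|01⟩: (0.03029)(-0.03545 - 0.015i) = (-0.001074 - 0.0004544i)
|10⟩: (0.9995)(0.9993) = 0.9988
|11⟩: (0.9995)(-0.03545 - 0.015i) = (-0.03543 - 0.01499i)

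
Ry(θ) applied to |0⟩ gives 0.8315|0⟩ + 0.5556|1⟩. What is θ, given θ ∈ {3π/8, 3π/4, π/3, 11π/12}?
3π/8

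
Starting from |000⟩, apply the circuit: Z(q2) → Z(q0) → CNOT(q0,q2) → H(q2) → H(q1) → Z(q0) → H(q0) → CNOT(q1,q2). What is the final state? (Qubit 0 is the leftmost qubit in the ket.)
1/√8|000⟩ + 1/√8|001⟩ + 1/√8|010⟩ + 1/√8|011⟩ + 1/√8|100⟩ + 1/√8|101⟩ + 1/√8|110⟩ + 1/√8|111⟩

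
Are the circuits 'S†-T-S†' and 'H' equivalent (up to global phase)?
No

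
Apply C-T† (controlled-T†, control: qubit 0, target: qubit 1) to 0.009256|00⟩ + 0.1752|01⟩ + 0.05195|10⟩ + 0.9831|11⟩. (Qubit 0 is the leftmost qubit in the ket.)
0.009256|00⟩ + 0.1752|01⟩ + 0.05195|10⟩ + (0.6952 - 0.6952i)|11⟩

C-T† leaves the control-|0⟩ kets |00⟩, |01⟩ unchanged and applies T† to qubit 1 on the control-|1⟩ pair (|10⟩, |11⟩).
T† = [[1, 0], [0, (1/√2 - (1/√2)i)]].
With a = amp(|10⟩) = 0.05195 and b = amp(|11⟩) = 0.9831:
new amp(|10⟩) = (1)·a = 0.05195
new amp(|11⟩) = (1/√2 - (1/√2)i)·b = (0.6952 - 0.6952i)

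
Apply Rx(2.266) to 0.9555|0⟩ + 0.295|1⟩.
(0.4051 - 0.2672i)|0⟩ + (0.1251 - 0.8654i)|1⟩

Rx(2.266) = [[cos(θ/2), −i·sin(θ/2)], [−i·sin(θ/2), cos(θ/2)]]; θ = 2.266, cos(θ/2) ≈ 0.423945, sin(θ/2) ≈ 0.905688.
With a = amp(|0⟩) = 0.9555 and b = amp(|1⟩) = 0.295:
new amp(|0⟩) = (0.423945)·a + (-0.905688i)·b = (0.4051 - 0.2672i)
new amp(|1⟩) = (-0.905688i)·a + (0.423945)·b = (0.1251 - 0.8654i)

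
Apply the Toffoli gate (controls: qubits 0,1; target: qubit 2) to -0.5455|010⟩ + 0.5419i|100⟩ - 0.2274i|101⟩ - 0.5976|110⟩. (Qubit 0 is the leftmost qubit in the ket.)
-0.5455|010⟩ + 0.5419i|100⟩ - 0.2274i|101⟩ - 0.5976|111⟩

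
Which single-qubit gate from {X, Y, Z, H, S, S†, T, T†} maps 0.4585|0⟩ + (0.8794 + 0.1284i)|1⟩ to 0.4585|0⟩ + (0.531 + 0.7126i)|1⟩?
T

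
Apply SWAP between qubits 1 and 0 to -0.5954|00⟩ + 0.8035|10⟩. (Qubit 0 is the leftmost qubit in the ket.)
-0.5954|00⟩ + 0.8035|01⟩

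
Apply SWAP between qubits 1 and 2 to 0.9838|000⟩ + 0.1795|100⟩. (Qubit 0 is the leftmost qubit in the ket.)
0.9838|000⟩ + 0.1795|100⟩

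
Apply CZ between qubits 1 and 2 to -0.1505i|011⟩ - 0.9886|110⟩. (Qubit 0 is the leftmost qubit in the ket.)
0.1505i|011⟩ - 0.9886|110⟩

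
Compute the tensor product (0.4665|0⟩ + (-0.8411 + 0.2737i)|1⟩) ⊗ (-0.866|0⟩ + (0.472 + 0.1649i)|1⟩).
-0.404|00⟩ + (0.2202 + 0.07693i)|01⟩ + (0.7284 - 0.237i)|10⟩ + (-0.4421 - 0.009511i)|11⟩

amp(|b₁b₂…⟩) = product of the factor amplitudes for bits b₁, b₂, …; only kets whose every factor amplitude is nonzero survive.
|00⟩: (0.4665)(-0.866) = -0.404
|01⟩: (0.4665)(0.472 + 0.1649i) = (0.2202 + 0.07693i)
|10⟩: (-0.8411 + 0.2737i)(-0.866) = (0.7284 - 0.237i)
|11⟩: (-0.8411 + 0.2737i)(0.472 + 0.1649i) = (-0.4421 - 0.009511i)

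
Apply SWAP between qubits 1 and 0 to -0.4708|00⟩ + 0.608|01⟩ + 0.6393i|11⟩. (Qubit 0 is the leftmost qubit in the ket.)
-0.4708|00⟩ + 0.608|10⟩ + 0.6393i|11⟩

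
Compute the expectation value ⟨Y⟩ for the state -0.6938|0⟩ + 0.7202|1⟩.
0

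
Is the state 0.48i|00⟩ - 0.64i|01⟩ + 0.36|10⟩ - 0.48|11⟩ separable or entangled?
Separable

Writing the state as a|00⟩ + b|01⟩ + c|10⟩ + d|11⟩, it is a product state iff ad − bc = 0.
Here (a, b, c, d) = (0.48i, -0.64i, 0.36, -0.48): ad − bc = (0.48i)(-0.48) − (-0.64i)(0.36) = 0, so the state is separable.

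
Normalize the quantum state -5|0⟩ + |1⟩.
-0.9806|0⟩ + 0.1961|1⟩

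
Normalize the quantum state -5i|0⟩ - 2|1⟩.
-0.9285i|0⟩ - 0.3714|1⟩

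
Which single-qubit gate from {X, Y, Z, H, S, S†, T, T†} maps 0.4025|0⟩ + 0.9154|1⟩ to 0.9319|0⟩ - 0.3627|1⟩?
H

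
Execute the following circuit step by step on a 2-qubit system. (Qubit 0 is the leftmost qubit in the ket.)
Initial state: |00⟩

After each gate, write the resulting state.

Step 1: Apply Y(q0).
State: i|10⟩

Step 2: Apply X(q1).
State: i|11⟩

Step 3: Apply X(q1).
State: i|10⟩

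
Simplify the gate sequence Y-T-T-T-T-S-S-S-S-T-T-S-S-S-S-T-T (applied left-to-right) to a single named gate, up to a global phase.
Y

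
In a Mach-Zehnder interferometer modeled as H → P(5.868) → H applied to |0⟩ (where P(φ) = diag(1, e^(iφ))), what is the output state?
(0.9575 - 0.2017i)|0⟩ + (0.04248 + 0.2017i)|1⟩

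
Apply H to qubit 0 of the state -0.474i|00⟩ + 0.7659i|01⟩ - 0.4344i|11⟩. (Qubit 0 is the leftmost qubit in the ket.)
-0.3352i|00⟩ + 0.2344i|01⟩ - 0.3352i|10⟩ + 0.8487i|11⟩

H on qubit 0 mixes each pair of kets that differ only in qubit 0: amplitudes (a, b) of (|…0…⟩, |…1…⟩) become ((a + b)/√2, (a − b)/√2). Kets absent from the input have amplitude 0.
(|00⟩, |10⟩): (a, b) = (-0.474i, 0) → (-0.3352i, -0.3352i)
(|01⟩, |11⟩): (a, b) = (0.7659i, -0.4344i) → (0.2344i, 0.8487i)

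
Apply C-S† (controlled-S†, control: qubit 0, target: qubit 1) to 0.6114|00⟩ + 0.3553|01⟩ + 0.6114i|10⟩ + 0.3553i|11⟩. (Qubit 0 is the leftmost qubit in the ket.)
0.6114|00⟩ + 0.3553|01⟩ + 0.6114i|10⟩ + 0.3553|11⟩

C-S† leaves the control-|0⟩ kets |00⟩, |01⟩ unchanged and applies S† to qubit 1 on the control-|1⟩ pair (|10⟩, |11⟩).
S† = [[1, 0], [0, -i]].
With a = amp(|10⟩) = 0.6114i and b = amp(|11⟩) = 0.3553i:
new amp(|10⟩) = (1)·a = 0.6114i
new amp(|11⟩) = (-i)·b = 0.3553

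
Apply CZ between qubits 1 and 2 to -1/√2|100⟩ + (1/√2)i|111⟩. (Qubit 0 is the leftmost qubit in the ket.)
-1/√2|100⟩ - (1/√2)i|111⟩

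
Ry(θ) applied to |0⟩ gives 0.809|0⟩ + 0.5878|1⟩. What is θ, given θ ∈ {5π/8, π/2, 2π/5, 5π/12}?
2π/5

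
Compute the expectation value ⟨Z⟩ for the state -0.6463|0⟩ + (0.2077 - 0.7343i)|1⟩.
-0.1646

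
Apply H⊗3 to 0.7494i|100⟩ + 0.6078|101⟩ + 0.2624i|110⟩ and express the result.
(0.2149 + 0.3577i)|000⟩ + (-0.2149 + 0.3577i)|001⟩ + (0.2149 + 0.1722i)|010⟩ + (-0.2149 + 0.1722i)|011⟩ + (-0.2149 - 0.3577i)|100⟩ + (0.2149 - 0.3577i)|101⟩ + (-0.2149 - 0.1722i)|110⟩ + (0.2149 - 0.1722i)|111⟩

H⊗3 gives amp(|y⟩) = (1/2√2) Σ_x (−1)^(x·y) amp(|x⟩), where x·y is the number of positions in which both x and y have a 1.
|000⟩: (0.7494i + 0.6078 + 0.2624i)/(2√2) = (0.2149 + 0.3577i)
|001⟩: (0.7494i - 0.6078 + 0.2624i)/(2√2) = (-0.2149 + 0.3577i)
|010⟩: (0.7494i + 0.6078 - 0.2624i)/(2√2) = (0.2149 + 0.1722i)
|011⟩: (0.7494i - 0.6078 - 0.2624i)/(2√2) = (-0.2149 + 0.1722i)
|100⟩: (-0.7494i - 0.6078 - 0.2624i)/(2√2) = (-0.2149 - 0.3577i)
|101⟩: (-0.7494i + 0.6078 - 0.2624i)/(2√2) = (0.2149 - 0.3577i)
|110⟩: (-0.7494i - 0.6078 + 0.2624i)/(2√2) = (-0.2149 - 0.1722i)
|111⟩: (-0.7494i + 0.6078 + 0.2624i)/(2√2) = (0.2149 - 0.1722i)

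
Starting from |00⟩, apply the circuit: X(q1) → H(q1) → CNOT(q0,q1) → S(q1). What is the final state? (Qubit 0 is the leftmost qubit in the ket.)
1/√2|00⟩ - (1/√2)i|01⟩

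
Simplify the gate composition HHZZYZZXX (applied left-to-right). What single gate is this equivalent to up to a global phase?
Y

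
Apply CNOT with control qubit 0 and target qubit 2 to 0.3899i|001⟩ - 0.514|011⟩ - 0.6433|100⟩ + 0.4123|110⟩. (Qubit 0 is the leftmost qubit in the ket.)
0.3899i|001⟩ - 0.514|011⟩ - 0.6433|101⟩ + 0.4123|111⟩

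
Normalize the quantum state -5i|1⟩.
-i|1⟩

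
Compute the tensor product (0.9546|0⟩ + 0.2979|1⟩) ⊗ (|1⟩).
0.9546|01⟩ + 0.2979|11⟩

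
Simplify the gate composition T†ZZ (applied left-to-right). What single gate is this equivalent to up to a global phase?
T†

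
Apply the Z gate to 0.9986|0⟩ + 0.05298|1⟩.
0.9986|0⟩ - 0.05298|1⟩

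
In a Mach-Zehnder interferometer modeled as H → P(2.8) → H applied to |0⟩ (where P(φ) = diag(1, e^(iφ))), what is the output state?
(0.02889 + 0.1675i)|0⟩ + (0.9711 - 0.1675i)|1⟩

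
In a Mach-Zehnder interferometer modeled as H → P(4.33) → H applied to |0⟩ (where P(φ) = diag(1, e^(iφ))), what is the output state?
(0.3134 - 0.4639i)|0⟩ + (0.6866 + 0.4639i)|1⟩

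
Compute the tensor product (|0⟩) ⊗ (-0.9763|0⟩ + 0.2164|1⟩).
-0.9763|00⟩ + 0.2164|01⟩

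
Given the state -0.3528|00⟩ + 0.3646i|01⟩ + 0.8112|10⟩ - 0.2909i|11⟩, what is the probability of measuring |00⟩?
0.1245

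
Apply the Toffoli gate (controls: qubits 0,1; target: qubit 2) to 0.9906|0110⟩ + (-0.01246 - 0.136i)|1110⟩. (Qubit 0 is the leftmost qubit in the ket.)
0.9906|0110⟩ + (-0.01246 - 0.136i)|1100⟩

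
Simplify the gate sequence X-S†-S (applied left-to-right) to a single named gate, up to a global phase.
X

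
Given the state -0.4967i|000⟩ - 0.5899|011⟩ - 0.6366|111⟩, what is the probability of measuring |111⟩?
0.4053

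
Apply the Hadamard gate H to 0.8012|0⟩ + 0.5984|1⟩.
0.9897|0⟩ + 0.1434|1⟩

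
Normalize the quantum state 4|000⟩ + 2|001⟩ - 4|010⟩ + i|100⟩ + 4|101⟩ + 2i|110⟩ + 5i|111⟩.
0.4417|000⟩ + 0.2209|001⟩ - 0.4417|010⟩ + 0.1104i|100⟩ + 0.4417|101⟩ + 0.2209i|110⟩ + 0.5522i|111⟩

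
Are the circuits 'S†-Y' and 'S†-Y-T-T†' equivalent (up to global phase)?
Yes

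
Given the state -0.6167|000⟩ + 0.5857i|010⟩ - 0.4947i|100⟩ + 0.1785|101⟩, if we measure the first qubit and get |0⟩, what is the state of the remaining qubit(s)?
-0.7251|00⟩ + 0.6886i|10⟩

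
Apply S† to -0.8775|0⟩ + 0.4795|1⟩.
-0.8775|0⟩ - 0.4795i|1⟩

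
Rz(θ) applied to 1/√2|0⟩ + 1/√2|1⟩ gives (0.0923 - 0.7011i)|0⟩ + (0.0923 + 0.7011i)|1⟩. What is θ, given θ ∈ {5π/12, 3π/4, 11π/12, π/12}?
11π/12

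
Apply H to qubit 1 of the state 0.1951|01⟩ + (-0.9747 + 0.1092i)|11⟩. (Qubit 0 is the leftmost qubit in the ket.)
0.138|00⟩ - 0.138|01⟩ + (-0.6892 + 0.07722i)|10⟩ + (0.6892 - 0.07722i)|11⟩

H on qubit 1 mixes each pair of kets that differ only in qubit 1: amplitudes (a, b) of (|…0…⟩, |…1…⟩) become ((a + b)/√2, (a − b)/√2). Kets absent from the input have amplitude 0.
(|00⟩, |01⟩): (a, b) = (0, 0.1951) → (0.138, -0.138)
(|10⟩, |11⟩): (a, b) = (0, (-0.9747 + 0.1092i)) → ((-0.6892 + 0.07722i), (0.6892 - 0.07722i))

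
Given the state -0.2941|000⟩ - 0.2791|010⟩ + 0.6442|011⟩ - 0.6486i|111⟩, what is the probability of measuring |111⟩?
0.4207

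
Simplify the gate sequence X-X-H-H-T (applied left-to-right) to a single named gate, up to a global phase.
T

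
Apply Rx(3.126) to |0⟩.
0.007796|0⟩ - i|1⟩

Rx(3.126) = [[cos(θ/2), −i·sin(θ/2)], [−i·sin(θ/2), cos(θ/2)]]; θ = 3.126, cos(θ/2) ≈ 0.00779625, sin(θ/2) ≈ 0.99997.
With a = amp(|0⟩) = 1 and b = amp(|1⟩) = 0:
new amp(|0⟩) = (0.00779625)·a + (-0.99997i)·b = 0.007796
new amp(|1⟩) = (-0.99997i)·a + (0.00779625)·b = -i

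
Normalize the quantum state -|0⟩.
-|0⟩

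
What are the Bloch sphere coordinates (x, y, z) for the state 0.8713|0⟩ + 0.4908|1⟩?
(0.8553, 0, 0.5183)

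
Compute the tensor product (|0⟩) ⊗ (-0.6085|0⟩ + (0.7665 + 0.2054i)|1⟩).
-0.6085|00⟩ + (0.7665 + 0.2054i)|01⟩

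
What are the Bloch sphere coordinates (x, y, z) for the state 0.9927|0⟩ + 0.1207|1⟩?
(0.2396, 0, 0.9709)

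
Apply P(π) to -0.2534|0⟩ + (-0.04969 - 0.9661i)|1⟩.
-0.2534|0⟩ + (0.04969 + 0.9661i)|1⟩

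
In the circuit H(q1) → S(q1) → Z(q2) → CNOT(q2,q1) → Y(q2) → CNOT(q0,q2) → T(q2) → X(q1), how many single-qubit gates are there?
6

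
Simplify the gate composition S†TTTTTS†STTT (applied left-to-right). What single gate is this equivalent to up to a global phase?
S†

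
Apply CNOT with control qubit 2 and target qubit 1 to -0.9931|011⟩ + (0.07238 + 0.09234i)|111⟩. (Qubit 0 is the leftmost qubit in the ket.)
-0.9931|001⟩ + (0.07238 + 0.09234i)|101⟩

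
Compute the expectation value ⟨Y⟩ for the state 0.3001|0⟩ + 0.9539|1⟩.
0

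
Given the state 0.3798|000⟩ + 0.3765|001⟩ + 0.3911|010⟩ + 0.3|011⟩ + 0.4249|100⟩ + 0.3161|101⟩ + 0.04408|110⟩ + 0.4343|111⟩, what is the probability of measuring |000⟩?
0.1442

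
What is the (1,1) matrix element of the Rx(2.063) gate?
0.5135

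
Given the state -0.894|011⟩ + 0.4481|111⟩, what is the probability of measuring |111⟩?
0.2008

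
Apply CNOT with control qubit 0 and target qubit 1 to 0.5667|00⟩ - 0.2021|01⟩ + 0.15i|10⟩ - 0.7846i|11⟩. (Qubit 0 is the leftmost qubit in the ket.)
0.5667|00⟩ - 0.2021|01⟩ - 0.7846i|10⟩ + 0.15i|11⟩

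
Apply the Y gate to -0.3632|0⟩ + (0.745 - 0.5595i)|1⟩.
(-0.5595 - 0.745i)|0⟩ - 0.3632i|1⟩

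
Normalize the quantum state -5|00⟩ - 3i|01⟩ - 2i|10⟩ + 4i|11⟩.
-0.6804|00⟩ - (1/√6)i|01⟩ - 0.2722i|10⟩ + 0.5443i|11⟩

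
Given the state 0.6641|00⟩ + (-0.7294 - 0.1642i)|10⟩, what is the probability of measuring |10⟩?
0.559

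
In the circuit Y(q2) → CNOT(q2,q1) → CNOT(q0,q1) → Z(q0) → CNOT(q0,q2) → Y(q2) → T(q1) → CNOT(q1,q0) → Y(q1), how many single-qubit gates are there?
5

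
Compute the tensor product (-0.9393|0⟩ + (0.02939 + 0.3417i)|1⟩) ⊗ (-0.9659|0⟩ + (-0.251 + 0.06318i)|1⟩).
0.9073|00⟩ + (0.2358 - 0.05934i)|01⟩ + (-0.02839 - 0.33i)|10⟩ + (-0.02897 - 0.08391i)|11⟩

amp(|b₁b₂…⟩) = product of the factor amplitudes for bits b₁, b₂, …; only kets whose every factor amplitude is nonzero survive.
|00⟩: (-0.9393)(-0.9659) = 0.9073
|01⟩: (-0.9393)(-0.251 + 0.06318i) = (0.2358 - 0.05934i)
|10⟩: (0.02939 + 0.3417i)(-0.9659) = (-0.02839 - 0.33i)
|11⟩: (0.02939 + 0.3417i)(-0.251 + 0.06318i) = (-0.02897 - 0.08391i)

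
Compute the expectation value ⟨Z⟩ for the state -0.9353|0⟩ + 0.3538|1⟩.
0.7496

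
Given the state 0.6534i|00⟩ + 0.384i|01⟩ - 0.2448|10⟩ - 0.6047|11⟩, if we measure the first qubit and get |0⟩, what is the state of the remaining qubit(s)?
0.8621i|0⟩ + 0.5067i|1⟩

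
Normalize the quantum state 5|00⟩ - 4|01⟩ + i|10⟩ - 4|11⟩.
0.6565|00⟩ - 0.5252|01⟩ + 0.1313i|10⟩ - 0.5252|11⟩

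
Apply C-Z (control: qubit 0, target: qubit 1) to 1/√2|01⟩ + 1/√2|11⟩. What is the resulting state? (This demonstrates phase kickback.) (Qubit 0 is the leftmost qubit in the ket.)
1/√2|01⟩ - 1/√2|11⟩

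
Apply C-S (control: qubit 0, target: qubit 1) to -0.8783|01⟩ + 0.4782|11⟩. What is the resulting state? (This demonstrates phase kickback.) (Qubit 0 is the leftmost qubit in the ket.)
-0.8783|01⟩ + 0.4782i|11⟩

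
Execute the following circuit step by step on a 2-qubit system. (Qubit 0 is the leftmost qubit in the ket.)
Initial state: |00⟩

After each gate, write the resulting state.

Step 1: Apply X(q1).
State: |01⟩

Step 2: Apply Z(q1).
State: -|01⟩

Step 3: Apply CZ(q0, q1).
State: -|01⟩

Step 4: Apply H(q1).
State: -1/√2|00⟩ + 1/√2|01⟩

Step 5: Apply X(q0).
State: -1/√2|10⟩ + 1/√2|11⟩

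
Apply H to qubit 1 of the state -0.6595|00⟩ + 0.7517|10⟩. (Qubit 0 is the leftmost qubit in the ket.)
-0.4663|00⟩ - 0.4663|01⟩ + 0.5315|10⟩ + 0.5315|11⟩

H on qubit 1 mixes each pair of kets that differ only in qubit 1: amplitudes (a, b) of (|…0…⟩, |…1…⟩) become ((a + b)/√2, (a − b)/√2). Kets absent from the input have amplitude 0.
(|00⟩, |01⟩): (a, b) = (-0.6595, 0) → (-0.4663, -0.4663)
(|10⟩, |11⟩): (a, b) = (0.7517, 0) → (0.5315, 0.5315)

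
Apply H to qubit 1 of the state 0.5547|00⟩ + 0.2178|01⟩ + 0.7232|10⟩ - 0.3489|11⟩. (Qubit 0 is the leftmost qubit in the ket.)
0.5462|00⟩ + 0.2382|01⟩ + 0.2647|10⟩ + 0.7581|11⟩

H on qubit 1 mixes each pair of kets that differ only in qubit 1: amplitudes (a, b) of (|…0…⟩, |…1…⟩) become ((a + b)/√2, (a − b)/√2). Kets absent from the input have amplitude 0.
(|00⟩, |01⟩): (a, b) = (0.5547, 0.2178) → (0.5462, 0.2382)
(|10⟩, |11⟩): (a, b) = (0.7232, -0.3489) → (0.2647, 0.7581)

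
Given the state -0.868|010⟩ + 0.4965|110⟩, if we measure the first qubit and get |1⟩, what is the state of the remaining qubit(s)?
|10⟩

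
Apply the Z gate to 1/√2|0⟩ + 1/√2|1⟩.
1/√2|0⟩ - 1/√2|1⟩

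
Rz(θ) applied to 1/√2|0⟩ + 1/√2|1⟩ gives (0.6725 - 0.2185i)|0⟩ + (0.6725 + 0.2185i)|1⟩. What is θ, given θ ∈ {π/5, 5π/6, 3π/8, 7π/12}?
π/5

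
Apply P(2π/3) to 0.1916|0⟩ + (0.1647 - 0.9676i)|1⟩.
0.1916|0⟩ + (0.7556 + 0.6264i)|1⟩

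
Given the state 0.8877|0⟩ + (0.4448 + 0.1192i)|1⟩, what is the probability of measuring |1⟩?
0.2121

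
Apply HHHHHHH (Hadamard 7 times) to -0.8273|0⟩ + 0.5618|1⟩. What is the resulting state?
-0.1877|0⟩ - 0.9822|1⟩

H² = I, so H^7 = H: a single Hadamard. With (a, b) = (-0.8273, 0.5618), H gives ((a + b)/√2, (a − b)/√2) = (-0.1877, -0.9822).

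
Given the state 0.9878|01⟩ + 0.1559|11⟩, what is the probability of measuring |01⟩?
0.9757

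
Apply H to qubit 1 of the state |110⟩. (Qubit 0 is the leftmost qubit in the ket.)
1/√2|100⟩ - 1/√2|110⟩

H on qubit 1 mixes each pair of kets that differ only in qubit 1: amplitudes (a, b) of (|…0…⟩, |…1…⟩) become ((a + b)/√2, (a − b)/√2). Kets absent from the input have amplitude 0.
(|100⟩, |110⟩): (a, b) = (0, 1) → (1/√2, -1/√2)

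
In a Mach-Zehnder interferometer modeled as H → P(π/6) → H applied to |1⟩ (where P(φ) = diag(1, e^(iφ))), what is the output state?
(0.06699 - 0.25i)|0⟩ + (0.933 + 0.25i)|1⟩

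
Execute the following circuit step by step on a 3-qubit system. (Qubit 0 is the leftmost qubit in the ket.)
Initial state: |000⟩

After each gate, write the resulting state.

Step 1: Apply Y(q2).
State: i|001⟩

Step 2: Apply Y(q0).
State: -|101⟩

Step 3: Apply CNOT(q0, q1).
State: -|111⟩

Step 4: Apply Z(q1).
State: |111⟩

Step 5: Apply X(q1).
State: |101⟩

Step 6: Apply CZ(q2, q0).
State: -|101⟩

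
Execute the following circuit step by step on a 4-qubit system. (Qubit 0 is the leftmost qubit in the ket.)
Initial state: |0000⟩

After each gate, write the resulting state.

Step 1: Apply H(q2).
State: 1/√2|0000⟩ + 1/√2|0010⟩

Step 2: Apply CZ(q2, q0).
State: 1/√2|0000⟩ + 1/√2|0010⟩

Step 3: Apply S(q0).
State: 1/√2|0000⟩ + 1/√2|0010⟩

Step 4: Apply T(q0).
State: 1/√2|0000⟩ + 1/√2|0010⟩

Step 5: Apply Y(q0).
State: (1/√2)i|1000⟩ + (1/√2)i|1010⟩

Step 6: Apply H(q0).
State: (1/2)i|0000⟩ + (1/2)i|0010⟩ - (1/2)i|1000⟩ - (1/2)i|1010⟩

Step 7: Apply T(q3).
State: (1/2)i|0000⟩ + (1/2)i|0010⟩ - (1/2)i|1000⟩ - (1/2)i|1010⟩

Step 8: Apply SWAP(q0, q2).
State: (1/2)i|0000⟩ - (1/2)i|0010⟩ + (1/2)i|1000⟩ - (1/2)i|1010⟩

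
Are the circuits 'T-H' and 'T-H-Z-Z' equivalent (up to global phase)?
Yes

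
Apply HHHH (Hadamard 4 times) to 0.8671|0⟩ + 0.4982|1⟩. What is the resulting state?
0.8671|0⟩ + 0.4982|1⟩

H² = I, so an even number of Hadamards cancels: H^4 = I and the state is unchanged.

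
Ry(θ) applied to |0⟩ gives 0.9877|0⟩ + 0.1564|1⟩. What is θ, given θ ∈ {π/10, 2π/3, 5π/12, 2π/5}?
π/10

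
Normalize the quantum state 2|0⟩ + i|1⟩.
0.8944|0⟩ + (1/√5)i|1⟩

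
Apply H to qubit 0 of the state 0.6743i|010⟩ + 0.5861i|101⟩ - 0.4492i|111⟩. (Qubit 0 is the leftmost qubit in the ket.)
0.4144i|001⟩ + 0.4768i|010⟩ - 0.3176i|011⟩ - 0.4144i|101⟩ + 0.4768i|110⟩ + 0.3176i|111⟩

H on qubit 0 mixes each pair of kets that differ only in qubit 0: amplitudes (a, b) of (|…0…⟩, |…1…⟩) become ((a + b)/√2, (a − b)/√2). Kets absent from the input have amplitude 0.
(|001⟩, |101⟩): (a, b) = (0, 0.5861i) → (0.4144i, -0.4144i)
(|010⟩, |110⟩): (a, b) = (0.6743i, 0) → (0.4768i, 0.4768i)
(|011⟩, |111⟩): (a, b) = (0, -0.4492i) → (-0.3176i, 0.3176i)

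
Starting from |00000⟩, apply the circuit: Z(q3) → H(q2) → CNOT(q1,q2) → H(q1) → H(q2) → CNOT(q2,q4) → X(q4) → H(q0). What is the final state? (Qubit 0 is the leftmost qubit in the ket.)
1/2|00001⟩ + 1/2|01001⟩ + 1/2|10001⟩ + 1/2|11001⟩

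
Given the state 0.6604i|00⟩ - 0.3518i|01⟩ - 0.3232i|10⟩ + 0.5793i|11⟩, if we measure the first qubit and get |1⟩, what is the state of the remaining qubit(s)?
-0.4872i|0⟩ + 0.8733i|1⟩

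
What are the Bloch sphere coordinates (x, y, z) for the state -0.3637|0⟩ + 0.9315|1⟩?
(-0.6776, 0, -0.7354)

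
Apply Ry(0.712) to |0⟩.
0.9373|0⟩ + 0.3485|1⟩

Ry(0.712) = [[cos(θ/2), −sin(θ/2)], [sin(θ/2), cos(θ/2)]]; θ = 0.712, cos(θ/2) ≈ 0.937298, sin(θ/2) ≈ 0.348528.
With a = amp(|0⟩) = 1 and b = amp(|1⟩) = 0:
new amp(|0⟩) = (0.937298)·a + (-0.348528)·b = 0.9373
new amp(|1⟩) = (0.348528)·a + (0.937298)·b = 0.3485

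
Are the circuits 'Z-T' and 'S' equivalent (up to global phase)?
No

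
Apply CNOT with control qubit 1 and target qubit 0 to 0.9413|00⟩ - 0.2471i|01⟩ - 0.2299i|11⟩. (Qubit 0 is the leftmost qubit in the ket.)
0.9413|00⟩ - 0.2299i|01⟩ - 0.2471i|11⟩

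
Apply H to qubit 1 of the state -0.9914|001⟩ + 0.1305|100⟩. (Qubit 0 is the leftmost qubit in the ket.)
-0.701|001⟩ - 0.701|011⟩ + 0.09228|100⟩ + 0.09228|110⟩

H on qubit 1 mixes each pair of kets that differ only in qubit 1: amplitudes (a, b) of (|…0…⟩, |…1…⟩) become ((a + b)/√2, (a − b)/√2). Kets absent from the input have amplitude 0.
(|001⟩, |011⟩): (a, b) = (-0.9914, 0) → (-0.701, -0.701)
(|100⟩, |110⟩): (a, b) = (0.1305, 0) → (0.09228, 0.09228)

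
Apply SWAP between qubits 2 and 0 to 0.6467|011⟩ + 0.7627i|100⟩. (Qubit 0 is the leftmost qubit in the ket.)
0.7627i|001⟩ + 0.6467|110⟩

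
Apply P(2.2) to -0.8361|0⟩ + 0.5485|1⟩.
-0.8361|0⟩ + (-0.3228 + 0.4435i)|1⟩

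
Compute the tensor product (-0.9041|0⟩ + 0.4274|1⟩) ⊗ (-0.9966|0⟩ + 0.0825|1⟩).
0.901|00⟩ - 0.07459|01⟩ - 0.4259|10⟩ + 0.03526|11⟩

amp(|b₁b₂…⟩) = product of the factor amplitudes for bits b₁, b₂, …; only kets whose every factor amplitude is nonzero survive.
|00⟩: (-0.9041)(-0.9966) = 0.901
|01⟩: (-0.9041)(0.0825) = -0.07459
|10⟩: (0.4274)(-0.9966) = -0.4259
|11⟩: (0.4274)(0.0825) = 0.03526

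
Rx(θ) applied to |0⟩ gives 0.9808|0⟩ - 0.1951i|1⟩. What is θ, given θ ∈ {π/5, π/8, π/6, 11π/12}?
π/8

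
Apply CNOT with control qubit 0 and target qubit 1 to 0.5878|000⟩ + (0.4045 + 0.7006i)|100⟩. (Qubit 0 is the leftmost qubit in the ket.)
0.5878|000⟩ + (0.4045 + 0.7006i)|110⟩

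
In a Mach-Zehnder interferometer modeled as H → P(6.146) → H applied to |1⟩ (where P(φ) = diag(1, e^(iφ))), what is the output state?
(0.004698 + 0.06838i)|0⟩ + (0.9953 - 0.06838i)|1⟩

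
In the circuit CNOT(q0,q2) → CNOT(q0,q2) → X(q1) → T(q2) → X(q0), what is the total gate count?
5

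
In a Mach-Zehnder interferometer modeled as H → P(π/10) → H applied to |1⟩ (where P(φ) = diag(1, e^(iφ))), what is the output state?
(0.02447 - 0.1545i)|0⟩ + (0.9755 + 0.1545i)|1⟩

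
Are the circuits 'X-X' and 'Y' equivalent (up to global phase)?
No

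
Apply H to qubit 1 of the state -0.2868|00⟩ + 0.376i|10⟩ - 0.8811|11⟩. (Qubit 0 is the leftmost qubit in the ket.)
-0.2028|00⟩ - 0.2028|01⟩ + (-0.623 + 0.2659i)|10⟩ + (0.623 + 0.2659i)|11⟩

H on qubit 1 mixes each pair of kets that differ only in qubit 1: amplitudes (a, b) of (|…0…⟩, |…1…⟩) become ((a + b)/√2, (a − b)/√2). Kets absent from the input have amplitude 0.
(|00⟩, |01⟩): (a, b) = (-0.2868, 0) → (-0.2028, -0.2028)
(|10⟩, |11⟩): (a, b) = (0.376i, -0.8811) → ((-0.623 + 0.2659i), (0.623 + 0.2659i))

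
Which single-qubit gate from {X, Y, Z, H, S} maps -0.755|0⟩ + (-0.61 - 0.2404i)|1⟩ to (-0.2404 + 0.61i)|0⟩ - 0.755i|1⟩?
Y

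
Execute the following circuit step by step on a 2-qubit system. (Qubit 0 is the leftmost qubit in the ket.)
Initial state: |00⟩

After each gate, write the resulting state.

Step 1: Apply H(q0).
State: 1/√2|00⟩ + 1/√2|10⟩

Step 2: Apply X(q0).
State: 1/√2|00⟩ + 1/√2|10⟩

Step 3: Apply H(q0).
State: |00⟩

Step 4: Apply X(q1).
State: |01⟩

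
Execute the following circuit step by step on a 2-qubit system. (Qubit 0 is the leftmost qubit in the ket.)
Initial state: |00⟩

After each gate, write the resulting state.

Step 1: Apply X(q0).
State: |10⟩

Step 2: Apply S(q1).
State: |10⟩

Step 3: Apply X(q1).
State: |11⟩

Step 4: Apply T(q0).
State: (1/√2 + (1/√2)i)|11⟩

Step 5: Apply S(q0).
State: (-1/√2 + (1/√2)i)|11⟩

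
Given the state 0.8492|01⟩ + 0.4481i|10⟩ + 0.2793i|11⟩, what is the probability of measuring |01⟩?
0.7211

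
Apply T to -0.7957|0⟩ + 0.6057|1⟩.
-0.7957|0⟩ + (0.4283 + 0.4283i)|1⟩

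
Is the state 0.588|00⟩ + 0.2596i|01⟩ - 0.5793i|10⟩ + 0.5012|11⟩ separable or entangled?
Entangled

Writing the state as a|00⟩ + b|01⟩ + c|10⟩ + d|11⟩, it is a product state iff ad − bc = 0.
Here (a, b, c, d) = (0.588, 0.2596i, -0.5793i, 0.5012): ad − bc = (0.588)(0.5012) − (0.2596i)(-0.5793i) = 0.1443 ≠ 0, so the state is entangled.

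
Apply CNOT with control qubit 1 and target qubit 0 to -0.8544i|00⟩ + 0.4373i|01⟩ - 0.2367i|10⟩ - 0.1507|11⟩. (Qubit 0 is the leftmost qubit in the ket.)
-0.8544i|00⟩ - 0.1507|01⟩ - 0.2367i|10⟩ + 0.4373i|11⟩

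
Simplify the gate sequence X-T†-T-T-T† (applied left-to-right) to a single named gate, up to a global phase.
X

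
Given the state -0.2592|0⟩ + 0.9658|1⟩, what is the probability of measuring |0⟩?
0.06718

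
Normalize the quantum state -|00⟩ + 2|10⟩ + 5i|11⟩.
-0.1826|00⟩ + 0.3651|10⟩ + 0.9129i|11⟩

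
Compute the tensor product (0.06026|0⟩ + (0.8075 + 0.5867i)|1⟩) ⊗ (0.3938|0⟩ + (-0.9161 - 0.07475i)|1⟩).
0.02373|00⟩ + (-0.0552 - 0.004504i)|01⟩ + (0.318 + 0.231i)|10⟩ + (-0.6959 - 0.5978i)|11⟩

amp(|b₁b₂…⟩) = product of the factor amplitudes for bits b₁, b₂, …; only kets whose every factor amplitude is nonzero survive.
|00⟩: (0.06026)(0.3938) = 0.02373
|01⟩: (0.06026)(-0.9161 - 0.07475i) = (-0.0552 - 0.004504i)
|10⟩: (0.8075 + 0.5867i)(0.3938) = (0.318 + 0.231i)
|11⟩: (0.8075 + 0.5867i)(-0.9161 - 0.07475i) = (-0.6959 - 0.5978i)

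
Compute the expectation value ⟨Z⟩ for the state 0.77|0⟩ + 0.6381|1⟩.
0.1857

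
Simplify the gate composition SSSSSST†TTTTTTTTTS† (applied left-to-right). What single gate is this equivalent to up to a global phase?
S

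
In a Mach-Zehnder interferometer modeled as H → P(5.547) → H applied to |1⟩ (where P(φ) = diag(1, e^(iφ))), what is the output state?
(0.1295 + 0.3357i)|0⟩ + (0.8705 - 0.3357i)|1⟩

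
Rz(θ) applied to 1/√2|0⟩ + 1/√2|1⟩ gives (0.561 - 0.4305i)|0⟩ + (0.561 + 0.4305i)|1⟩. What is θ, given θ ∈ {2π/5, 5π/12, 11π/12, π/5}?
5π/12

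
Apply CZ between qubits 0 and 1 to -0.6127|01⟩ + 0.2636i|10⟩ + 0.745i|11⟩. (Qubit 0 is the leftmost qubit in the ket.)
-0.6127|01⟩ + 0.2636i|10⟩ - 0.745i|11⟩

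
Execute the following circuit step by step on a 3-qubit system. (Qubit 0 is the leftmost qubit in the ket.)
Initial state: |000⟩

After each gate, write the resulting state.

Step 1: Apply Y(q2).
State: i|001⟩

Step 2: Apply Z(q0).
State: i|001⟩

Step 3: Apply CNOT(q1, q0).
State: i|001⟩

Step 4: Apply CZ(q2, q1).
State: i|001⟩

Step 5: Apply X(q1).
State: i|011⟩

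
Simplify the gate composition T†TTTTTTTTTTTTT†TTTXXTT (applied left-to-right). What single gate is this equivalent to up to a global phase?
T†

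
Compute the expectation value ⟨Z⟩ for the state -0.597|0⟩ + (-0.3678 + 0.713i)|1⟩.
-0.2872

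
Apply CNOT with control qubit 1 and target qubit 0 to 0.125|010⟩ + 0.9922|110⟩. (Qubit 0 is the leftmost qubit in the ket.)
0.9922|010⟩ + 0.125|110⟩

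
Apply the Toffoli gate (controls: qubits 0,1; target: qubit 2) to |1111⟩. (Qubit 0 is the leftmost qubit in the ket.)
|1101⟩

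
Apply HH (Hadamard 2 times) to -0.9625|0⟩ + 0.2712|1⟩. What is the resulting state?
-0.9625|0⟩ + 0.2712|1⟩

H² = I, so an even number of Hadamards cancels: H^2 = I and the state is unchanged.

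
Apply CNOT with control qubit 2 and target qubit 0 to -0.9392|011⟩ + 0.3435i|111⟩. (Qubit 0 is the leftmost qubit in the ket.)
0.3435i|011⟩ - 0.9392|111⟩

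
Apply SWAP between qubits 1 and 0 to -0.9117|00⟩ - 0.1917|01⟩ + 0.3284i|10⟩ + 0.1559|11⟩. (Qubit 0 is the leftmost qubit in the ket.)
-0.9117|00⟩ + 0.3284i|01⟩ - 0.1917|10⟩ + 0.1559|11⟩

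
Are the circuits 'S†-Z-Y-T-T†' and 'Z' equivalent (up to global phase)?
No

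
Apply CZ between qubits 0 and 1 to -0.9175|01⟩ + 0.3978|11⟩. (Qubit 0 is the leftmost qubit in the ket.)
-0.9175|01⟩ - 0.3978|11⟩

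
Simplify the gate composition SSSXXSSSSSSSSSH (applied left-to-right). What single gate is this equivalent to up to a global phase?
H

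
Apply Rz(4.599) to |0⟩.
(-0.6659 - 0.746i)|0⟩

Rz(4.599) = [[e^(−iθ/2), 0], [0, e^(iθ/2)]] with e^(±iθ/2) = cos(θ/2) ± i·sin(θ/2); θ = 4.599, cos(θ/2) ≈ -0.665903, sin(θ/2) ≈ 0.746038.
With a = amp(|0⟩) = 1 and b = amp(|1⟩) = 0:
new amp(|0⟩) = (-0.665903 - 0.746038i)·a = (-0.6659 - 0.746i)
new amp(|1⟩) = (-0.665903 + 0.746038i)·b = 0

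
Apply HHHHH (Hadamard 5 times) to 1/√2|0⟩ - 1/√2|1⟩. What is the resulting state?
|1⟩

H² = I, so H^5 = H: a single Hadamard. With (a, b) = (1/√2, -1/√2), H gives ((a + b)/√2, (a − b)/√2) = (0, 1).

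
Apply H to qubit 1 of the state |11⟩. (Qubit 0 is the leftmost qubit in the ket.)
1/√2|10⟩ - 1/√2|11⟩

H on qubit 1 mixes each pair of kets that differ only in qubit 1: amplitudes (a, b) of (|…0…⟩, |…1…⟩) become ((a + b)/√2, (a − b)/√2). Kets absent from the input have amplitude 0.
(|10⟩, |11⟩): (a, b) = (0, 1) → (1/√2, -1/√2)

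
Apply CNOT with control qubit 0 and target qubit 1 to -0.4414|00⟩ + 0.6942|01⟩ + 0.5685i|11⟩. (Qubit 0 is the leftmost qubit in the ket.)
-0.4414|00⟩ + 0.6942|01⟩ + 0.5685i|10⟩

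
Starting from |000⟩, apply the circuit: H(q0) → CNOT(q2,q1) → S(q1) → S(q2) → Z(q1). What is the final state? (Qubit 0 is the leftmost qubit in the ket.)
1/√2|000⟩ + 1/√2|100⟩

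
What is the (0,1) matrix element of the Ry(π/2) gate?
-1/√2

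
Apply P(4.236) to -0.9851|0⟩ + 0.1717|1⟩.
-0.9851|0⟩ + (-0.07874 - 0.1526i)|1⟩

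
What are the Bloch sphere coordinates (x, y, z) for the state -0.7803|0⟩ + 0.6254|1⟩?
(-0.976, 0, 0.2177)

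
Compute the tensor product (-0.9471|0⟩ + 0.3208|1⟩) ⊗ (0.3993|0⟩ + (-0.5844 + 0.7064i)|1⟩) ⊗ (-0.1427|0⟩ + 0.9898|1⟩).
0.05397|000⟩ - 0.3743|001⟩ + (-0.07898 + 0.09547i)|010⟩ + (0.5478 - 0.6622i)|011⟩ - 0.01828|100⟩ + 0.1268|101⟩ + (0.02675 - 0.03234i)|110⟩ + (-0.1856 + 0.2243i)|111⟩

amp(|b₁b₂…⟩) = product of the factor amplitudes for bits b₁, b₂, …; only kets whose every factor amplitude is nonzero survive.
|000⟩: (-0.9471)(0.3993)(-0.1427) = 0.05397
|001⟩: (-0.9471)(0.3993)(0.9898) = -0.3743
|010⟩: (-0.9471)(-0.5844 + 0.7064i)(-0.1427) = (-0.07898 + 0.09547i)
|011⟩: (-0.9471)(-0.5844 + 0.7064i)(0.9898) = (0.5478 - 0.6622i)
|100⟩: (0.3208)(0.3993)(-0.1427) = -0.01828
|101⟩: (0.3208)(0.3993)(0.9898) = 0.1268
|110⟩: (0.3208)(-0.5844 + 0.7064i)(-0.1427) = (0.02675 - 0.03234i)
|111⟩: (0.3208)(-0.5844 + 0.7064i)(0.9898) = (-0.1856 + 0.2243i)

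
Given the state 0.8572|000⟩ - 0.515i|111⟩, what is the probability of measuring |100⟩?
0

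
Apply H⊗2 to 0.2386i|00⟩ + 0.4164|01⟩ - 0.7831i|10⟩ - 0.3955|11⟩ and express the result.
(0.01045 - 0.2723i)|00⟩ + (-0.01045 - 0.2723i)|01⟩ + (0.406 + 0.5109i)|10⟩ + (-0.406 + 0.5109i)|11⟩

H⊗2 gives amp(|y⟩) = (1/2) Σ_x (−1)^(x·y) amp(|x⟩), where x·y is the number of positions in which both x and y have a 1.
|00⟩: (0.2386i + 0.4164 - 0.7831i - 0.3955)/2 = (0.01045 - 0.2723i)
|01⟩: (0.2386i - 0.4164 - 0.7831i + 0.3955)/2 = (-0.01045 - 0.2723i)
|10⟩: (0.2386i + 0.4164 + 0.7831i + 0.3955)/2 = (0.406 + 0.5109i)
|11⟩: (0.2386i - 0.4164 + 0.7831i - 0.3955)/2 = (-0.406 + 0.5109i)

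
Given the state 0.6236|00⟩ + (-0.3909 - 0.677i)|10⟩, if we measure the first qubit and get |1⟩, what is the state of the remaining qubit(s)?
(-0.5 - 0.866i)|0⟩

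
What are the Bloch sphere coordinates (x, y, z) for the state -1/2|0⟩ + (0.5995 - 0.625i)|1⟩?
(-0.5995, 0.625, -0.5)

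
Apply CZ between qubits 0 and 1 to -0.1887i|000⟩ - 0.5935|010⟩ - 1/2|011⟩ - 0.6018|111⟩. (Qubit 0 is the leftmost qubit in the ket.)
-0.1887i|000⟩ - 0.5935|010⟩ - 1/2|011⟩ + 0.6018|111⟩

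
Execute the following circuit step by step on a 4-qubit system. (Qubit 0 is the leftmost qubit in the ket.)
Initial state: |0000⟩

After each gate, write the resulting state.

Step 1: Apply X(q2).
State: |0010⟩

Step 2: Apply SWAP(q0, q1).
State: |0010⟩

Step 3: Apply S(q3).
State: |0010⟩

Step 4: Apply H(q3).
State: 1/√2|0010⟩ + 1/√2|0011⟩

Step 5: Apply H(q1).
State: 1/2|0010⟩ + 1/2|0011⟩ + 1/2|0110⟩ + 1/2|0111⟩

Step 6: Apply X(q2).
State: 1/2|0000⟩ + 1/2|0001⟩ + 1/2|0100⟩ + 1/2|0101⟩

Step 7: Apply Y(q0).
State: (1/2)i|1000⟩ + (1/2)i|1001⟩ + (1/2)i|1100⟩ + (1/2)i|1101⟩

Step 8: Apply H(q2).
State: (1/√8)i|1000⟩ + (1/√8)i|1001⟩ + (1/√8)i|1010⟩ + (1/√8)i|1011⟩ + (1/√8)i|1100⟩ + (1/√8)i|1101⟩ + (1/√8)i|1110⟩ + (1/√8)i|1111⟩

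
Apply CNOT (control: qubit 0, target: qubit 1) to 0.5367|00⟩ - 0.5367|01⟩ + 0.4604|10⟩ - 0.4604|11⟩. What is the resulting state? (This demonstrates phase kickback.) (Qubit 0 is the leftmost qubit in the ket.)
0.5367|00⟩ - 0.5367|01⟩ - 0.4604|10⟩ + 0.4604|11⟩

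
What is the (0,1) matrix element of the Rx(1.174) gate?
-0.5539i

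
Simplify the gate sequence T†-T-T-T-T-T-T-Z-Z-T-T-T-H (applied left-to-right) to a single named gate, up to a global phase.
H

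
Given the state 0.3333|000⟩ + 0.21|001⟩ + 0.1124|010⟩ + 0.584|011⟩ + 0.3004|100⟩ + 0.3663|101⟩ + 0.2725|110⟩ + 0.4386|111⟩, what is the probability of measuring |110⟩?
0.07426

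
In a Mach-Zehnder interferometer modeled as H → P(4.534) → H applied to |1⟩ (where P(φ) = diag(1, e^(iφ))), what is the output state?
(0.5887 + 0.4921i)|0⟩ + (0.4113 - 0.4921i)|1⟩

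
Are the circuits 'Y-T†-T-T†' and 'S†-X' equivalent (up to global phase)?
No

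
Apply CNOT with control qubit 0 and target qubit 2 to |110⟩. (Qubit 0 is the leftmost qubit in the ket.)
|111⟩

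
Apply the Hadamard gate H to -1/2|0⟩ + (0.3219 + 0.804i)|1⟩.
(-0.1259 + 0.5685i)|0⟩ + (-0.5812 - 0.5685i)|1⟩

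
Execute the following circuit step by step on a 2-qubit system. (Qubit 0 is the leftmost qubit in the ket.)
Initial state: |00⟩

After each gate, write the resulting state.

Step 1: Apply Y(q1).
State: i|01⟩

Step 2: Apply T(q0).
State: i|01⟩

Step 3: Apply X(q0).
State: i|11⟩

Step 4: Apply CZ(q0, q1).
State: -i|11⟩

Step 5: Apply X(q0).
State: -i|01⟩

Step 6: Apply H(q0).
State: -(1/√2)i|01⟩ - (1/√2)i|11⟩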